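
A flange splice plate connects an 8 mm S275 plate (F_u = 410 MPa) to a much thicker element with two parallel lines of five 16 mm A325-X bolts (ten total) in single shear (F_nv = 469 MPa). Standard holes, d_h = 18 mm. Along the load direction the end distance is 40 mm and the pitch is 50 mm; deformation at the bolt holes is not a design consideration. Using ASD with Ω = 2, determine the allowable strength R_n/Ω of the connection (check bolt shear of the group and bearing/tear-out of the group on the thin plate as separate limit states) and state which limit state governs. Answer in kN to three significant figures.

471 kN (bolt shear governs)

Bolt shear: A_b = π·16²/4 = 201.1 mm²; R_n = 469 × 201.1 × 10 × 1 / 1000 = 943 kN → 943 / 2 = 471 kN.
Bearing (1.5 l_c t F_u ≤ 3.0 d t F_u): upper limit = 3.0·16·8·410 / 1000 = 157.4 kN.
  Edge l_c = 40 − 18/2 = 31 → r_n = 152.5 kN; interior l_c = 50 − 18 = 32 → r_n = 157.4 kN.
  R_n,bearing = 2·152.5 + 8·157.4 = 1565 kN → 1565 / 2 = 782 kN.
Bolt shear governs: 471 kN.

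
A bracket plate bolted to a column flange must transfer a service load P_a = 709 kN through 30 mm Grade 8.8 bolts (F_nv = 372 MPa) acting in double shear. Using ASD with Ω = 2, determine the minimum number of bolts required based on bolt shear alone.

3 bolts

A_b = π·30²/4 = 706.9 mm².
Per-bolt allowable strength R_n/Ω = 372 × 706.9 × 2 / 1000 / 2 = 263 kN.
n ≥ 709 / 263 = 2.696 → use 3 bolts.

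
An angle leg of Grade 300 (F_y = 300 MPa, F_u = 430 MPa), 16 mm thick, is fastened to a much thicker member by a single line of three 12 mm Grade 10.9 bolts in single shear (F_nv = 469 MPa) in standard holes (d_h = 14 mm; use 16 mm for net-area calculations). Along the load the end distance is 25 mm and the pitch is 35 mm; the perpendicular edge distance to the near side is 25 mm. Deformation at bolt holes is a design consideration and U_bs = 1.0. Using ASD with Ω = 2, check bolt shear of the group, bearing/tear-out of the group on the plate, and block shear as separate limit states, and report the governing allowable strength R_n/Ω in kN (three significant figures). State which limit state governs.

79.6 kN (bolt shear governs)

Bolt shear: A_b = π·12²/4 = 113.1 mm²; R_n = 469 × 113.1 × 3 × 1 / 1000 = 159.1 kN → 159.1 / 2 = 79.6 kN.
Bearing: edge l_c = 18, r_n = 148.6 kN; interior l_c = 21, r_n = 173.4 kN; R_n = 148.6 + 2·173.4 = 495.4 kN → 248 kN.
Block shear: A_gv = 1520, A_nv = 880, A_nt = 272 mm²; R_n = min(0.6F_uA_nv, 0.6F_yA_gv) + U_bs·F_u·A_nt = 344 kN → 172 kN.
Bolt shear governs: 79.6 kN.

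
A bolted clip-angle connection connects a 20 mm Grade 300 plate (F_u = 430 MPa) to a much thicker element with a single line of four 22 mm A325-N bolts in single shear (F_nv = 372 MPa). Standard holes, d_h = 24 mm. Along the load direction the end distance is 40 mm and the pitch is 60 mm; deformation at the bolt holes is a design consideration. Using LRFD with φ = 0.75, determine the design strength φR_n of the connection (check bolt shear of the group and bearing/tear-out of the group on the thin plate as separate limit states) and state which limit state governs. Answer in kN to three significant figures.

424 kN (bolt shear governs)

Bolt shear: A_b = π·22²/4 = 380.1 mm²; R_n = 372 × 380.1 × 4 × 1 / 1000 = 565.6 kN → 0.75 × 565.6 = 424 kN.
Bearing (1.2 l_c t F_u ≤ 2.4 d t F_u): upper limit = 2.4·22·20·430 / 1000 = 454.1 kN.
  Edge l_c = 40 − 24/2 = 28 → r_n = 289 kN; interior l_c = 60 − 24 = 36 → r_n = 371.5 kN.
  R_n,bearing = 1·289 + 3·371.5 = 1404 kN → 0.75 × 1404 = 1050 kN.
Bolt shear governs: 424 kN.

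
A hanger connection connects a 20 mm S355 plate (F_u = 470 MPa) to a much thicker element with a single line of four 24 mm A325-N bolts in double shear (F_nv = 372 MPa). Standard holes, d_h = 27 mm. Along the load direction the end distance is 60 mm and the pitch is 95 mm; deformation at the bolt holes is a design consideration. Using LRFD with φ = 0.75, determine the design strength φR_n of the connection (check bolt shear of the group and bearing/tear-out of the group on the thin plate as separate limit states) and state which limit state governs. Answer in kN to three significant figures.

1010 kN (bolt shear governs)

Bolt shear: A_b = π·24²/4 = 452.4 mm²; R_n = 372 × 452.4 × 4 × 2 / 1000 = 1346 kN → 0.75 × 1346 = 1010 kN.
Bearing (1.2 l_c t F_u ≤ 2.4 d t F_u): upper limit = 2.4·24·20·470 / 1000 = 541.4 kN.
  Edge l_c = 60 − 27/2 = 46.5 → r_n = 524.5 kN; interior l_c = 95 − 27 = 68 → r_n = 541.4 kN.
  R_n,bearing = 1·524.5 + 3·541.4 = 2149 kN → 0.75 × 2149 = 1610 kN.
Bolt shear governs: 1010 kN.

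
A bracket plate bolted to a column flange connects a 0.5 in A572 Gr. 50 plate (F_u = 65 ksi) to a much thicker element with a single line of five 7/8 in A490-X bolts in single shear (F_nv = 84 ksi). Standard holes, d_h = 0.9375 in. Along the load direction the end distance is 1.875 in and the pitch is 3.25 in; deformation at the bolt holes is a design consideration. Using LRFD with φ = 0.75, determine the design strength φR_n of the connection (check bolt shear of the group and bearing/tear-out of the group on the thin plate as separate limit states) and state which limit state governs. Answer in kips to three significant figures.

Bolt shear: A_b = π·0.875²/4 = 0.6013 in²; R_n = 84 × 0.6013 × 5 × 1 = 252.6 kips → 0.75 × 252.6 = 189 kips.
Bearing (1.2 l_c t F_u ≤ 2.4 d t F_u): upper limit = 2.4·0.875·0.5·65 = 68.25 kips.
  Edge l_c = 1.875 − 0.9375/2 = 1.406 → r_n = 54.84 kips; interior l_c = 3.25 − 0.9375 = 2.312 → r_n = 68.25 kips.
  R_n,bearing = 1·54.84 + 4·68.25 = 327.8 kips → 0.75 × 327.8 = 246 kips.
Bolt shear governs: 189 kips.

189 kips (bolt shear governs)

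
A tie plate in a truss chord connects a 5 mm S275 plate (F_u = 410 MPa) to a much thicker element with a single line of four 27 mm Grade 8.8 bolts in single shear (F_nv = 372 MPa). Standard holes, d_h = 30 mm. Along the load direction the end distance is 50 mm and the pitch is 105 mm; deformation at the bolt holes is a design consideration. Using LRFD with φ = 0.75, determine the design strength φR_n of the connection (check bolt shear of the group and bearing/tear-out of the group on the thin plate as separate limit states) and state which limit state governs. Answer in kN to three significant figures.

363 kN (bearing governs)

Bolt shear: A_b = π·27²/4 = 572.6 mm²; R_n = 372 × 572.6 × 4 × 1 / 1000 = 852 kN → 0.75 × 852 = 639 kN.
Bearing (1.2 l_c t F_u ≤ 2.4 d t F_u): upper limit = 2.4·27·5·410 / 1000 = 132.8 kN.
  Edge l_c = 50 − 30/2 = 35 → r_n = 86.1 kN; interior l_c = 105 − 30 = 75 → r_n = 132.8 kN.
  R_n,bearing = 1·86.1 + 3·132.8 = 484.6 kN → 0.75 × 484.6 = 363 kN.
Bearing governs: 363 kN.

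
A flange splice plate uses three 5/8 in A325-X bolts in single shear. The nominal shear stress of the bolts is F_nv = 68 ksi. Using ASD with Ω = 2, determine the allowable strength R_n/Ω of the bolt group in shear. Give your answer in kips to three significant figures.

31.3 kips

A_b = π × 0.625² / 4 = 0.3068 in².
R_n = F_nv · A_b · n · n_s = 68 × 0.3068 × 3 × 1 = 62.59 kips.
Allowable strength R_n/Ω = 62.59 / 2 = 31.3 kips.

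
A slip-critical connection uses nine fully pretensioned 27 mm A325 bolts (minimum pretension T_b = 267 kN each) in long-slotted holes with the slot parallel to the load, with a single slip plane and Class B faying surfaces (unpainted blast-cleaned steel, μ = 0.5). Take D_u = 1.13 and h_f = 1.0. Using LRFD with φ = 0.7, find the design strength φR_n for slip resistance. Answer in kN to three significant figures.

R_n = μ · D_u · h_f · T_b · n_s · n_b = 0.5 × 1.13 × 1.0 × 267 × 1 × 9 = 1358 kN.
Design strength φR_n = 0.7 × 1358 = 950 kN.

950 kN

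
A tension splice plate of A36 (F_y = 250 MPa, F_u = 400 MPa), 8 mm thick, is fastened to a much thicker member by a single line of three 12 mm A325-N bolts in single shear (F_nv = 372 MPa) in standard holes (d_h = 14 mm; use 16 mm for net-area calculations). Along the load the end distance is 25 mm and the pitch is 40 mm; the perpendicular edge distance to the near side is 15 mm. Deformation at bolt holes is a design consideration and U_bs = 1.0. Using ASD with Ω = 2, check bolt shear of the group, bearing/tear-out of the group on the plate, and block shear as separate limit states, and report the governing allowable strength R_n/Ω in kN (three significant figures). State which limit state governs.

Bolt shear: A_b = π·12²/4 = 113.1 mm²; R_n = 372 × 113.1 × 3 × 1 / 1000 = 126.2 kN → 126.2 / 2 = 63.1 kN.
Bearing: edge l_c = 18, r_n = 69.12 kN; interior l_c = 26, r_n = 92.16 kN; R_n = 69.12 + 2·92.16 = 253.4 kN → 127 kN.
Block shear: A_gv = 840, A_nv = 520, A_nt = 56 mm²; R_n = min(0.6F_uA_nv, 0.6F_yA_gv) + U_bs·F_u·A_nt = 147.2 kN → 73.6 kN.
Bolt shear governs: 63.1 kN.

63.1 kN (bolt shear governs)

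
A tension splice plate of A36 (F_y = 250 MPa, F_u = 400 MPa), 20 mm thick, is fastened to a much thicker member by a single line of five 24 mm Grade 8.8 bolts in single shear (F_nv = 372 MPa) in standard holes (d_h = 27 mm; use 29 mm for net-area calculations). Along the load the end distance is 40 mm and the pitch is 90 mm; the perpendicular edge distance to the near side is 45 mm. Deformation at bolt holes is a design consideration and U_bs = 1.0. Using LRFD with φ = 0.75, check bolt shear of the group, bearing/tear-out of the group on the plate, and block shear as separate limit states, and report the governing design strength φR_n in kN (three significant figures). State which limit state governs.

Bolt shear: A_b = π·24²/4 = 452.4 mm²; R_n = 372 × 452.4 × 5 × 1 / 1000 = 841.4 kN → 0.75 × 841.4 = 631 kN.
Bearing: edge l_c = 26.5, r_n = 254.4 kN; interior l_c = 63, r_n = 460.8 kN; R_n = 254.4 + 4·460.8 = 2098 kN → 1570 kN.
Block shear: A_gv = 8000, A_nv = 5390, A_nt = 610 mm²; R_n = min(0.6F_uA_nv, 0.6F_yA_gv) + U_bs·F_u·A_nt = 1444 kN → 1080 kN.
Bolt shear governs: 631 kN.

631 kN (bolt shear governs)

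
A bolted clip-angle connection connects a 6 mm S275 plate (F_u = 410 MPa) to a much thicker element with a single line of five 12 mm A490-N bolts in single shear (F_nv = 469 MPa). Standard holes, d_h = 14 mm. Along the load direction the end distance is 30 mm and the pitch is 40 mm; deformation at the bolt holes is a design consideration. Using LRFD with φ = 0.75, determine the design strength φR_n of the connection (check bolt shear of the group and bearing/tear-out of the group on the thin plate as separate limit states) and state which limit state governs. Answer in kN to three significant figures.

199 kN (bolt shear governs)

Bolt shear: A_b = π·12²/4 = 113.1 mm²; R_n = 469 × 113.1 × 5 × 1 / 1000 = 265.2 kN → 0.75 × 265.2 = 199 kN.
Bearing (1.2 l_c t F_u ≤ 2.4 d t F_u): upper limit = 2.4·12·6·410 / 1000 = 70.85 kN.
  Edge l_c = 30 − 14/2 = 23 → r_n = 67.9 kN; interior l_c = 40 − 14 = 26 → r_n = 70.85 kN.
  R_n,bearing = 1·67.9 + 4·70.85 = 351.3 kN → 0.75 × 351.3 = 263 kN.
Bolt shear governs: 199 kN.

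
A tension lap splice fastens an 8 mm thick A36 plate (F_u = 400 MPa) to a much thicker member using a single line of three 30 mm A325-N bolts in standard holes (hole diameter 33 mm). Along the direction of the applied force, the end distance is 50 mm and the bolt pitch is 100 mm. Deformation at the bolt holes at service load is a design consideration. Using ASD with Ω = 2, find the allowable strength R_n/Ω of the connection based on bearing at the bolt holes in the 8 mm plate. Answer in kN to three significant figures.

Per bolt r_n = 1.2 l_c t F_u ≤ 2.4 d t F_u; upper limit = 2.4 × 30 × 8 × 400 / 1000 = 230.4 kN.
Edge bolt: l_c = 50 − 33/2 = 33.5 mm → 1.2 × 33.5 × 8 × 400 / 1000 = 128.6 → r_n = 128.6 kN.
Interior bolts: l_c = 100 − 33 = 67 mm → 1.2 × 67 × 8 × 400 / 1000 = 257.3 → r_n = 230.4 kN.
R_n = 1 × 128.6 + 2 × 230.4 = 589.4 kN.
Allowable strength R_n/Ω = 589.4 / 2 = 295 kN.

295 kN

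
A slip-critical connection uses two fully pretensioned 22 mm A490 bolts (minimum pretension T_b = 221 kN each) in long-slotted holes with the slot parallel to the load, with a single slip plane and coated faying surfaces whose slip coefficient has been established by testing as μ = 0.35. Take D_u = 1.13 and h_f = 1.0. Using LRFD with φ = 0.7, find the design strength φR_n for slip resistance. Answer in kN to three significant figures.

122 kN

R_n = μ · D_u · h_f · T_b · n_s · n_b = 0.35 × 1.13 × 1.0 × 221 × 1 × 2 = 174.8 kN.
Design strength φR_n = 0.7 × 174.8 = 122 kN.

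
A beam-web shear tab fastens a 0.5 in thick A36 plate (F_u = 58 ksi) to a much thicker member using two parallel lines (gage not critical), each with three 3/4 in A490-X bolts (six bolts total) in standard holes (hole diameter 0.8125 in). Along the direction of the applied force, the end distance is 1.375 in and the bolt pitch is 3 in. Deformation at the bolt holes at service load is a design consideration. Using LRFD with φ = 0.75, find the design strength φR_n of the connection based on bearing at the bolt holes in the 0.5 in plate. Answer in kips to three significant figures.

207 kips

Per bolt r_n = 1.2 l_c t F_u ≤ 2.4 d t F_u; upper limit = 2.4 × 0.75 × 0.5 × 58 = 52.2 kips.
Edge bolt: l_c = 1.375 − 0.8125/2 = 0.9688 in → 1.2 × 0.9688 × 0.5 × 58 = 33.71 → r_n = 33.71 kips.
Interior bolts: l_c = 3 − 0.8125 = 2.188 in → 1.2 × 2.188 × 0.5 × 58 = 76.12 → r_n = 52.2 kips.
R_n = 2 × 33.71 + 4 × 52.2 = 276.2 kips.
Design strength φR_n = 0.75 × 276.2 = 207 kips.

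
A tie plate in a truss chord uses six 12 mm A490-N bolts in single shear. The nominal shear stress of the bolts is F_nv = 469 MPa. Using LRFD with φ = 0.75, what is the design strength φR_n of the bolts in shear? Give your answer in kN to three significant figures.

239 kN

A_b = π × 12² / 4 = 113.1 mm².
R_n = F_nv · A_b · n · n_s = 469 × 113.1 × 6 × 1 / 1000 = 318.3 kN.
Design strength φR_n = 0.75 × 318.3 = 239 kN.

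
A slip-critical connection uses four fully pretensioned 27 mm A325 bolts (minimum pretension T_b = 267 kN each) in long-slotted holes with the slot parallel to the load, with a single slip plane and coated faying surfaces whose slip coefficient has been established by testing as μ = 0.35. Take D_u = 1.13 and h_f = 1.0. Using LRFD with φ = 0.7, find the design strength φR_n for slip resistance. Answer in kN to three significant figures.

R_n = μ · D_u · h_f · T_b · n_s · n_b = 0.35 × 1.13 × 1.0 × 267 × 1 × 4 = 422.4 kN.
Design strength φR_n = 0.7 × 422.4 = 296 kN.

296 kN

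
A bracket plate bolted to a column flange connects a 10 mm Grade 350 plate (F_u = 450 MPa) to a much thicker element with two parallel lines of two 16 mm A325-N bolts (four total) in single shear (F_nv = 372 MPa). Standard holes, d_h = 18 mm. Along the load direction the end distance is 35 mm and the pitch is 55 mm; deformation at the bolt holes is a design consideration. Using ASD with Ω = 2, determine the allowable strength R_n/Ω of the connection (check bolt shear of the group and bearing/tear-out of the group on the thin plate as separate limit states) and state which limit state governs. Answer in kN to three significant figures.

Bolt shear: A_b = π·16²/4 = 201.1 mm²; R_n = 372 × 201.1 × 4 × 1 / 1000 = 299.2 kN → 299.2 / 2 = 150 kN.
Bearing (1.2 l_c t F_u ≤ 2.4 d t F_u): upper limit = 2.4·16·10·450 / 1000 = 172.8 kN.
  Edge l_c = 35 − 18/2 = 26 → r_n = 140.4 kN; interior l_c = 55 − 18 = 37 → r_n = 172.8 kN.
  R_n,bearing = 2·140.4 + 2·172.8 = 626.4 kN → 626.4 / 2 = 313 kN.
Bolt shear governs: 150 kN.

150 kN (bolt shear governs)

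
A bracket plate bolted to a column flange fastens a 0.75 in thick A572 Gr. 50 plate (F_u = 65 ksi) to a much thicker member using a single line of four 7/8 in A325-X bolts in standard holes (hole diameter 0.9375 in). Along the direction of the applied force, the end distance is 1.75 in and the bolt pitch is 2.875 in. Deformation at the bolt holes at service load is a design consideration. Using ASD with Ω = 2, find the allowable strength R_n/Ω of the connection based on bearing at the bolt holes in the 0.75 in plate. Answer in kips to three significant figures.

191 kips

Per bolt r_n = 1.2 l_c t F_u ≤ 2.4 d t F_u; upper limit = 2.4 × 0.875 × 0.75 × 65 = 102.4 kips.
Edge bolt: l_c = 1.75 − 0.9375/2 = 1.281 in → 1.2 × 1.281 × 0.75 × 65 = 74.95 → r_n = 74.95 kips.
Interior bolts: l_c = 2.875 − 0.9375 = 1.938 in → 1.2 × 1.938 × 0.75 × 65 = 113.3 → r_n = 102.4 kips.
R_n = 1 × 74.95 + 3 × 102.4 = 382.1 kips.
Allowable strength R_n/Ω = 382.1 / 2 = 191 kips.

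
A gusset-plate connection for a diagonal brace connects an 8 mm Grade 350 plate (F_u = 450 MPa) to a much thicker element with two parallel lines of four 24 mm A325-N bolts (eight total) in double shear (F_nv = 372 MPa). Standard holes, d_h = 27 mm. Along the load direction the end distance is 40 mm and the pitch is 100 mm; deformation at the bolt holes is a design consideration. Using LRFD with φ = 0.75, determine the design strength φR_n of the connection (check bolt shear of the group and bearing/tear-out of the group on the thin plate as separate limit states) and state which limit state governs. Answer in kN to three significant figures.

1100 kN (bearing governs)

Bolt shear: A_b = π·24²/4 = 452.4 mm²; R_n = 372 × 452.4 × 8 × 2 / 1000 = 2693 kN → 0.75 × 2693 = 2020 kN.
Bearing (1.2 l_c t F_u ≤ 2.4 d t F_u): upper limit = 2.4·24·8·450 / 1000 = 207.4 kN.
  Edge l_c = 40 − 27/2 = 26.5 → r_n = 114.5 kN; interior l_c = 100 − 27 = 73 → r_n = 207.4 kN.
  R_n,bearing = 2·114.5 + 6·207.4 = 1473 kN → 0.75 × 1473 = 1100 kN.
Bearing governs: 1100 kN.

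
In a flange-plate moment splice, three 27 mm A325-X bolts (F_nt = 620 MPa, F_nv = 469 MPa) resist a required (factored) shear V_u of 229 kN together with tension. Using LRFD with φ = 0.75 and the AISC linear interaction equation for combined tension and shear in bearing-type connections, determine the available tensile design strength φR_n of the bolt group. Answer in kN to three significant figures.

736 kN

A_b = π·27²/4 = 572.6 mm²; f_rv = 229 × 1000 / (3 × 572.6) = 133.3 MPa.
F'_nt = 1.3 F_nt − (F_nt / φF_nv) f_rv = 1.3·620 − (620/(0.75·469))·133.3 = 571 MPa, capped at F_nt → F'_nt = 571 MPa.
R_n = F'_nt · A_b · n = 571 × 572.6 × 3 / 1000 = 980.8 kN.
Design strength φR_n = 0.75 × 980.8 = 736 kN.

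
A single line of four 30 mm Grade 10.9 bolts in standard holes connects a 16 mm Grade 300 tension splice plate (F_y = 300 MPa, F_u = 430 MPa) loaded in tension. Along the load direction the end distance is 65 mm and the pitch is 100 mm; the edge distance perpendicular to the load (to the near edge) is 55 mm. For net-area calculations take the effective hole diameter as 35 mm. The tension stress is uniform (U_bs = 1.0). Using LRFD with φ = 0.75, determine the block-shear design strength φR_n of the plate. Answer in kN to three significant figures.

944 kN

Shear plane L_v = 65 + 3·100 = 365 mm; A_gv = 365 × 16 = 5840 mm².
A_nv = (365 − 3.5·35) × 16 = 3880 mm².
A_nt = (55 − 0.5·35) × 16 = 600 mm².
0.6 F_u A_nv = 1001 kN; 0.6 F_y A_gv = 1051 kN → shear rupture governs the shear term.
R_n = 1001 + 1.0 × 430 × 600 / 1000 = 1259 kN.
Design strength φR_n = 0.75 × 1259 = 944 kN.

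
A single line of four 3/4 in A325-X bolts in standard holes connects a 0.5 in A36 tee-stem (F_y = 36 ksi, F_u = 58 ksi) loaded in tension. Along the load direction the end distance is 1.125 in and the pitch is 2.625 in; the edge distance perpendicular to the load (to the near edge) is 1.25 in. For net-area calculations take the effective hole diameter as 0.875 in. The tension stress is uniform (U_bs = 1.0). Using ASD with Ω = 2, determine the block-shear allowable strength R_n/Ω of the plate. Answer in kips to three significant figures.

60.4 kips

Shear plane L_v = 1.125 + 3·2.625 = 9 in; A_gv = 9 × 0.5 = 4.5 in².
A_nv = (9 − 3.5·0.875) × 0.5 = 2.969 in².
A_nt = (1.25 − 0.5·0.875) × 0.5 = 0.4062 in².
0.6 F_u A_nv = 103.3 kips; 0.6 F_y A_gv = 97.2 kips → shear yielding governs the shear term.
R_n = 97.2 + 1.0 × 58 × 0.4062 = 120.8 kips.
Allowable strength R_n/Ω = 120.8 / 2 = 60.4 kips.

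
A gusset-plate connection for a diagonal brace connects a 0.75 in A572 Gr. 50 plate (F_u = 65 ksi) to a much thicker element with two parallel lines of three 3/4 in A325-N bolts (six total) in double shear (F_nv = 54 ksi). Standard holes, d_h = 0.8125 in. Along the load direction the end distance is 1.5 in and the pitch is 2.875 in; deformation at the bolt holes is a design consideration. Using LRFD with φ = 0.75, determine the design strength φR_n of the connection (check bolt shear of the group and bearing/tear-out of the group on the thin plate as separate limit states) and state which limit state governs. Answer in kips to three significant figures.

Bolt shear: A_b = π·0.75²/4 = 0.4418 in²; R_n = 54 × 0.4418 × 6 × 2 = 286.3 kips → 0.75 × 286.3 = 215 kips.
Bearing (1.2 l_c t F_u ≤ 2.4 d t F_u): upper limit = 2.4·0.75·0.75·65 = 87.75 kips.
  Edge l_c = 1.5 − 0.8125/2 = 1.094 → r_n = 63.98 kips; interior l_c = 2.875 − 0.8125 = 2.062 → r_n = 87.75 kips.
  R_n,bearing = 2·63.98 + 4·87.75 = 479 kips → 0.75 × 479 = 359 kips.
Bolt shear governs: 215 kips.

215 kips (bolt shear governs)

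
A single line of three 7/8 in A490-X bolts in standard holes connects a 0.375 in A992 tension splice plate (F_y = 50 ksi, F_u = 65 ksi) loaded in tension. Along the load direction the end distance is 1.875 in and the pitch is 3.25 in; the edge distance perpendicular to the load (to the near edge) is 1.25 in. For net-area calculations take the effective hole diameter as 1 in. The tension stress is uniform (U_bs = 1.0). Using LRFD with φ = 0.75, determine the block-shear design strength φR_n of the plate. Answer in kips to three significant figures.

Shear plane L_v = 1.875 + 2·3.25 = 8.375 in; A_gv = 8.375 × 0.375 = 3.141 in².
A_nv = (8.375 − 2.5·1) × 0.375 = 2.203 in².
A_nt = (1.25 − 0.5·1) × 0.375 = 0.2812 in².
0.6 F_u A_nv = 85.92 kips; 0.6 F_y A_gv = 94.22 kips → shear rupture governs the shear term.
R_n = 85.92 + 1.0 × 65 × 0.2812 = 104.2 kips.
Design strength φR_n = 0.75 × 104.2 = 78.2 kips.

78.2 kips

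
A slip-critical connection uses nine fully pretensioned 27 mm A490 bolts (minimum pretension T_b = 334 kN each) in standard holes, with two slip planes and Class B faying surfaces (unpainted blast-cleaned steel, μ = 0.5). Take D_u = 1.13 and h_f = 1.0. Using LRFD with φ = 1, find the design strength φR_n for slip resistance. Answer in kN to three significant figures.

R_n = μ · D_u · h_f · T_b · n_s · n_b = 0.5 × 1.13 × 1.0 × 334 × 2 × 9 = 3397 kN.
Design strength φR_n = 1 × 3397 = 3400 kN.

3400 kN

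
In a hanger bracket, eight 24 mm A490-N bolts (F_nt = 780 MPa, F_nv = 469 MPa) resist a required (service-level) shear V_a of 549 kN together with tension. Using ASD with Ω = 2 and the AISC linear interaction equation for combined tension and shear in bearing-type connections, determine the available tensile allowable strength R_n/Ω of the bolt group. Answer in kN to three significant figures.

A_b = π·24²/4 = 452.4 mm²; f_rv = 549 × 1000 / (8 × 452.4) = 151.7 MPa.
F'_nt = 1.3 F_nt − (Ω F_nt / F_nv) f_rv = 1.3·780 − (2·780/469)·151.7 = 509.4 MPa, capped at F_nt → F'_nt = 509.4 MPa.
R_n = F'_nt · A_b · n = 509.4 × 452.4 × 8 / 1000 = 1844 kN.
Allowable strength R_n/Ω = 1844 / 2 = 922 kN.

922 kN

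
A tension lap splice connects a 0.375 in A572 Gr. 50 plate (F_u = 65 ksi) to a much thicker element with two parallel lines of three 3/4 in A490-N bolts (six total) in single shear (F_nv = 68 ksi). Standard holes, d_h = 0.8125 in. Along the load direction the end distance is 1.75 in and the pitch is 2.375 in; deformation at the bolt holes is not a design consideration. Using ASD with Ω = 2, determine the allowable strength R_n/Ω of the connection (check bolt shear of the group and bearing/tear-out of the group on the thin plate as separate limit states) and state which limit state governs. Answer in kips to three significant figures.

Bolt shear: A_b = π·0.75²/4 = 0.4418 in²; R_n = 68 × 0.4418 × 6 × 1 = 180.2 kips → 180.2 / 2 = 90.1 kips.
Bearing (1.5 l_c t F_u ≤ 3.0 d t F_u): upper limit = 3.0·0.75·0.375·65 = 54.84 kips.
  Edge l_c = 1.75 − 0.8125/2 = 1.344 → r_n = 49.13 kips; interior l_c = 2.375 − 0.8125 = 1.562 → r_n = 54.84 kips.
  R_n,bearing = 2·49.13 + 4·54.84 = 317.6 kips → 317.6 / 2 = 159 kips.
Bolt shear governs: 90.1 kips.

90.1 kips (bolt shear governs)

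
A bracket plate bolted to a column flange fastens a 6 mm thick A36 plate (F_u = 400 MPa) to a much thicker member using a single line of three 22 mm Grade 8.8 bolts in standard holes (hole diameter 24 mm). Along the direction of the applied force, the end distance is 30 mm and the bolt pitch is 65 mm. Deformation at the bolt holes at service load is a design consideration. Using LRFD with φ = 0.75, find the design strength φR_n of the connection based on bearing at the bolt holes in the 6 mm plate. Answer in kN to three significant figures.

216 kN

Per bolt r_n = 1.2 l_c t F_u ≤ 2.4 d t F_u; upper limit = 2.4 × 22 × 6 × 400 / 1000 = 126.7 kN.
Edge bolt: l_c = 30 − 24/2 = 18 mm → 1.2 × 18 × 6 × 400 / 1000 = 51.84 → r_n = 51.84 kN.
Interior bolts: l_c = 65 − 24 = 41 mm → 1.2 × 41 × 6 × 400 / 1000 = 118.1 → r_n = 118.1 kN.
R_n = 1 × 51.84 + 2 × 118.1 = 288 kN.
Design strength φR_n = 0.75 × 288 = 216 kN.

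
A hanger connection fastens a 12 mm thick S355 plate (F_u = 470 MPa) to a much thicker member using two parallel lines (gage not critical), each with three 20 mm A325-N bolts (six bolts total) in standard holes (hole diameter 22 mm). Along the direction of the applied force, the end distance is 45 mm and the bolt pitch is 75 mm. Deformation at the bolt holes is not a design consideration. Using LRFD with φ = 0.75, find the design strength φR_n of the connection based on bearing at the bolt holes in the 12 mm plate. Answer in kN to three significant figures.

1450 kN

Per bolt r_n = 1.5 l_c t F_u ≤ 3.0 d t F_u; upper limit = 3.0 × 20 × 12 × 470 / 1000 = 338.4 kN.
Edge bolt: l_c = 45 − 22/2 = 34 mm → 1.5 × 34 × 12 × 470 / 1000 = 287.6 → r_n = 287.6 kN.
Interior bolts: l_c = 75 − 22 = 53 mm → 1.5 × 53 × 12 × 470 / 1000 = 448.4 → r_n = 338.4 kN.
R_n = 2 × 287.6 + 4 × 338.4 = 1929 kN.
Design strength φR_n = 0.75 × 1929 = 1450 kN.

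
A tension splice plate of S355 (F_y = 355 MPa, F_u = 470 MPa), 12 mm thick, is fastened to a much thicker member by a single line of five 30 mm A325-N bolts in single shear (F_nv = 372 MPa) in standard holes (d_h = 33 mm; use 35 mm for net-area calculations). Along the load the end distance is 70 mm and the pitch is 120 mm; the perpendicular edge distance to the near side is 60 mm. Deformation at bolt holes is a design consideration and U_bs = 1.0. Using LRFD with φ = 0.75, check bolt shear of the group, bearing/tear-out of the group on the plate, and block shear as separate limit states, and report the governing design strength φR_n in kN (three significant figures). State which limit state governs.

Bolt shear: A_b = π·30²/4 = 706.9 mm²; R_n = 372 × 706.9 × 5 × 1 / 1000 = 1315 kN → 0.75 × 1315 = 986 kN.
Bearing: edge l_c = 53.5, r_n = 362.1 kN; interior l_c = 87, r_n = 406.1 kN; R_n = 362.1 + 4·406.1 = 1986 kN → 1490 kN.
Block shear: A_gv = 6600, A_nv = 4710, A_nt = 510 mm²; R_n = min(0.6F_uA_nv, 0.6F_yA_gv) + U_bs·F_u·A_nt = 1568 kN → 1180 kN.
Bolt shear governs: 986 kN.

986 kN (bolt shear governs)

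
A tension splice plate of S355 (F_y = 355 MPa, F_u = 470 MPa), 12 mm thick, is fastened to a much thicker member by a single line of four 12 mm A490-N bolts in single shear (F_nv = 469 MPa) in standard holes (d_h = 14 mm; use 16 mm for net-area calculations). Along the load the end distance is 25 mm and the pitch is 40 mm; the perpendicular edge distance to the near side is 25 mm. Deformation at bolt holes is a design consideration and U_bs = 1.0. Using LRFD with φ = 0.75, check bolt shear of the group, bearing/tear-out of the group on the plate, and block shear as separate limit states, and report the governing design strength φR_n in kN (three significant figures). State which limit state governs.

159 kN (bolt shear governs)

Bolt shear: A_b = π·12²/4 = 113.1 mm²; R_n = 469 × 113.1 × 4 × 1 / 1000 = 212.2 kN → 0.75 × 212.2 = 159 kN.
Bearing: edge l_c = 18, r_n = 121.8 kN; interior l_c = 26, r_n = 162.4 kN; R_n = 121.8 + 3·162.4 = 609.1 kN → 457 kN.
Block shear: A_gv = 1740, A_nv = 1068, A_nt = 204 mm²; R_n = min(0.6F_uA_nv, 0.6F_yA_gv) + U_bs·F_u·A_nt = 397.1 kN → 298 kN.
Bolt shear governs: 159 kN.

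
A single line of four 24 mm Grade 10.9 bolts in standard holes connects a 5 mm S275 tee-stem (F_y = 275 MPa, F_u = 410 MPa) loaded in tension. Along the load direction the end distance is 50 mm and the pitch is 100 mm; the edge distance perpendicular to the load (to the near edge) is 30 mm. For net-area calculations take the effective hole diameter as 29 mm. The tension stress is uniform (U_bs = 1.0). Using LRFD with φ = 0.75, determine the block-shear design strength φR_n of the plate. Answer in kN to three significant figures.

Shear plane L_v = 50 + 3·100 = 350 mm; A_gv = 350 × 5 = 1750 mm².
A_nv = (350 − 3.5·29) × 5 = 1242 mm².
A_nt = (30 − 0.5·29) × 5 = 77.5 mm².
0.6 F_u A_nv = 305.7 kN; 0.6 F_y A_gv = 288.8 kN → shear yielding governs the shear term.
R_n = 288.8 + 1.0 × 410 × 77.5 / 1000 = 320.5 kN.
Design strength φR_n = 0.75 × 320.5 = 240 kN.

240 kN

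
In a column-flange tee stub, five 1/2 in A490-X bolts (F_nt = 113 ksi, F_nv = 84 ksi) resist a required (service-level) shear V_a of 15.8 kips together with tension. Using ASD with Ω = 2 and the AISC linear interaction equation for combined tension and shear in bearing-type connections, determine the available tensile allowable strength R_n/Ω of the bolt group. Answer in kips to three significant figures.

50.9 kips

A_b = π·0.5²/4 = 0.1963 in²; f_rv = 15.8 / (5 × 0.1963) = 16.09 ksi.
F'_nt = 1.3 F_nt − (Ω F_nt / F_nv) f_rv = 1.3·113 − (2·113/84)·16.09 = 103.6 ksi, capped at F_nt → F'_nt = 103.6 ksi.
R_n = F'_nt · A_b · n = 103.6 × 0.1963 × 5 = 101.7 kips.
Allowable strength R_n/Ω = 101.7 / 2 = 50.9 kips.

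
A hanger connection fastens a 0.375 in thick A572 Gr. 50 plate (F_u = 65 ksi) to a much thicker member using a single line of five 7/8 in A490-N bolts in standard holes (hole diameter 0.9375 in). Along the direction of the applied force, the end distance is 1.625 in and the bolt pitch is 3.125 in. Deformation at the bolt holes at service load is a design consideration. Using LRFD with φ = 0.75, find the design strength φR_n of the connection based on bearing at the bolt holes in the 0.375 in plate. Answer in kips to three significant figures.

179 kips

Per bolt r_n = 1.2 l_c t F_u ≤ 2.4 d t F_u; upper limit = 2.4 × 0.875 × 0.375 × 65 = 51.19 kips.
Edge bolt: l_c = 1.625 − 0.9375/2 = 1.156 in → 1.2 × 1.156 × 0.375 × 65 = 33.82 → r_n = 33.82 kips.
Interior bolts: l_c = 3.125 − 0.9375 = 2.188 in → 1.2 × 2.188 × 0.375 × 65 = 63.98 → r_n = 51.19 kips.
R_n = 1 × 33.82 + 4 × 51.19 = 238.6 kips.
Design strength φR_n = 0.75 × 238.6 = 179 kips.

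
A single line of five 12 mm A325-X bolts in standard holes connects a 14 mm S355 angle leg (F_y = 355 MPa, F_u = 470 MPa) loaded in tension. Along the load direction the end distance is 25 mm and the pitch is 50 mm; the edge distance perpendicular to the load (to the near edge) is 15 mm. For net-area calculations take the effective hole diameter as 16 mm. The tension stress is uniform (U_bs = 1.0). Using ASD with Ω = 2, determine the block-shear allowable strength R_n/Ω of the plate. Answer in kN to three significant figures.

Shear plane L_v = 25 + 4·50 = 225 mm; A_gv = 225 × 14 = 3150 mm².
A_nv = (225 − 4.5·16) × 14 = 2142 mm².
A_nt = (15 − 0.5·16) × 14 = 98 mm².
0.6 F_u A_nv = 604 kN; 0.6 F_y A_gv = 671 kN → shear rupture governs the shear term.
R_n = 604 + 1.0 × 470 × 98 / 1000 = 650.1 kN.
Allowable strength R_n/Ω = 650.1 / 2 = 325 kN.

325 kN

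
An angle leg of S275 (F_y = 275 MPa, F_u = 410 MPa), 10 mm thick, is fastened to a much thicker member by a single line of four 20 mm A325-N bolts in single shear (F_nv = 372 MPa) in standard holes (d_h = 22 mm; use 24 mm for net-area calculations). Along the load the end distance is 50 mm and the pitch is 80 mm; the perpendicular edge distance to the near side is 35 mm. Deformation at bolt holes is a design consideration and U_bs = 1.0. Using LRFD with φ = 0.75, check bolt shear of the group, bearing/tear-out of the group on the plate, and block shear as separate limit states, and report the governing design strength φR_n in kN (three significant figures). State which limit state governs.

Bolt shear: A_b = π·20²/4 = 314.2 mm²; R_n = 372 × 314.2 × 4 × 1 / 1000 = 467.5 kN → 0.75 × 467.5 = 351 kN.
Bearing: edge l_c = 39, r_n = 191.9 kN; interior l_c = 58, r_n = 196.8 kN; R_n = 191.9 + 3·196.8 = 782.3 kN → 587 kN.
Block shear: A_gv = 2900, A_nv = 2060, A_nt = 230 mm²; R_n = min(0.6F_uA_nv, 0.6F_yA_gv) + U_bs·F_u·A_nt = 572.8 kN → 430 kN.
Bolt shear governs: 351 kN.

351 kN (bolt shear governs)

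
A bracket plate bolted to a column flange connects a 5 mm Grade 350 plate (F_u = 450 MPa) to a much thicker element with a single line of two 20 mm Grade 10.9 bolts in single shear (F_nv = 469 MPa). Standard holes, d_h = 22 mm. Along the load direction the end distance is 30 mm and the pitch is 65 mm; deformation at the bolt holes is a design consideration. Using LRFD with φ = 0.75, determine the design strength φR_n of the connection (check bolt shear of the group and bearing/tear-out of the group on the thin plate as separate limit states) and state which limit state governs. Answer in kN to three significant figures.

119 kN (bearing governs)

Bolt shear: A_b = π·20²/4 = 314.2 mm²; R_n = 469 × 314.2 × 2 × 1 / 1000 = 294.7 kN → 0.75 × 294.7 = 221 kN.
Bearing (1.2 l_c t F_u ≤ 2.4 d t F_u): upper limit = 2.4·20·5·450 / 1000 = 108 kN.
  Edge l_c = 30 − 22/2 = 19 → r_n = 51.3 kN; interior l_c = 65 − 22 = 43 → r_n = 108 kN.
  R_n,bearing = 1·51.3 + 1·108 = 159.3 kN → 0.75 × 159.3 = 119 kN.
Bearing governs: 119 kN.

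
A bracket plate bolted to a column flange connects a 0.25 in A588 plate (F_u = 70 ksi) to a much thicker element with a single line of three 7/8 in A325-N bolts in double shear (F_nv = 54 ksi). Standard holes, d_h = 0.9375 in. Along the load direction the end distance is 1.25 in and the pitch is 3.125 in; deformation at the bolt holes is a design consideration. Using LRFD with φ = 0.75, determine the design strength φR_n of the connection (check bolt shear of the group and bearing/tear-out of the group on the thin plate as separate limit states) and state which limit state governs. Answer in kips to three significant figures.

Bolt shear: A_b = π·0.875²/4 = 0.6013 in²; R_n = 54 × 0.6013 × 3 × 2 = 194.8 kips → 0.75 × 194.8 = 146 kips.
Bearing (1.2 l_c t F_u ≤ 2.4 d t F_u): upper limit = 2.4·0.875·0.25·70 = 36.75 kips.
  Edge l_c = 1.25 − 0.9375/2 = 0.7812 → r_n = 16.41 kips; interior l_c = 3.125 − 0.9375 = 2.188 → r_n = 36.75 kips.
  R_n,bearing = 1·16.41 + 2·36.75 = 89.91 kips → 0.75 × 89.91 = 67.4 kips.
Bearing governs: 67.4 kips.

67.4 kips (bearing governs)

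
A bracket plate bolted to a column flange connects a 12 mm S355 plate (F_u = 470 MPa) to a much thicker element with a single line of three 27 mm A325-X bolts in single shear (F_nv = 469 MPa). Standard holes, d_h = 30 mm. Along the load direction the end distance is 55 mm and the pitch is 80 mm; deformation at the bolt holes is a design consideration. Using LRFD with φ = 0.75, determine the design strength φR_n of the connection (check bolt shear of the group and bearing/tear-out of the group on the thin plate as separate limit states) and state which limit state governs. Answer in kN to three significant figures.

Bolt shear: A_b = π·27²/4 = 572.6 mm²; R_n = 469 × 572.6 × 3 × 1 / 1000 = 805.6 kN → 0.75 × 805.6 = 604 kN.
Bearing (1.2 l_c t F_u ≤ 2.4 d t F_u): upper limit = 2.4·27·12·470 / 1000 = 365.5 kN.
  Edge l_c = 55 − 30/2 = 40 → r_n = 270.7 kN; interior l_c = 80 − 30 = 50 → r_n = 338.4 kN.
  R_n,bearing = 1·270.7 + 2·338.4 = 947.5 kN → 0.75 × 947.5 = 711 kN.
Bolt shear governs: 604 kN.

604 kN (bolt shear governs)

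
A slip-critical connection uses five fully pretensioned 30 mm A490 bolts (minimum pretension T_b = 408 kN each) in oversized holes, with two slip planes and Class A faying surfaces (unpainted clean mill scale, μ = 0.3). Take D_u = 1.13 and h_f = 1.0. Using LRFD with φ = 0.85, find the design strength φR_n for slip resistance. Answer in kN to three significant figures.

R_n = μ · D_u · h_f · T_b · n_s · n_b = 0.3 × 1.13 × 1.0 × 408 × 2 × 5 = 1383 kN.
Design strength φR_n = 0.85 × 1383 = 1180 kN.

1180 kN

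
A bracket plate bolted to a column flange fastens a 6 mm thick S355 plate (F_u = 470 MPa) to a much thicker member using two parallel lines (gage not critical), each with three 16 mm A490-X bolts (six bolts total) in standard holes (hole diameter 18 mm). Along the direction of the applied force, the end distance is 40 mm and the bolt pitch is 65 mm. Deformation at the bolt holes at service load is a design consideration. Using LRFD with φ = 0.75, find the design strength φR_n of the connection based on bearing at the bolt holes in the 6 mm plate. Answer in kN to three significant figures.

Per bolt r_n = 1.2 l_c t F_u ≤ 2.4 d t F_u; upper limit = 2.4 × 16 × 6 × 470 / 1000 = 108.3 kN.
Edge bolt: l_c = 40 − 18/2 = 31 mm → 1.2 × 31 × 6 × 470 / 1000 = 104.9 → r_n = 104.9 kN.
Interior bolts: l_c = 65 − 18 = 47 mm → 1.2 × 47 × 6 × 470 / 1000 = 159 → r_n = 108.3 kN.
R_n = 2 × 104.9 + 4 × 108.3 = 643 kN.
Design strength φR_n = 0.75 × 643 = 482 kN.

482 kN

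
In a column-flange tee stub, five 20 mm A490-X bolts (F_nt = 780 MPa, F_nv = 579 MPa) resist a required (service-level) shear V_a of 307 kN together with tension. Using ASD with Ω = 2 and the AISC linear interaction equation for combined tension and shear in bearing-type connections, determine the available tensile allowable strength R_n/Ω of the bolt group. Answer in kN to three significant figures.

383 kN

A_b = π·20²/4 = 314.2 mm²; f_rv = 307 × 1000 / (5 × 314.2) = 195.4 MPa.
F'_nt = 1.3 F_nt − (Ω F_nt / F_nv) f_rv = 1.3·780 − (2·780/579)·195.4 = 487.4 MPa, capped at F_nt → F'_nt = 487.4 MPa.
R_n = F'_nt · A_b · n = 487.4 × 314.2 × 5 / 1000 = 765.6 kN.
Allowable strength R_n/Ω = 765.6 / 2 = 383 kN.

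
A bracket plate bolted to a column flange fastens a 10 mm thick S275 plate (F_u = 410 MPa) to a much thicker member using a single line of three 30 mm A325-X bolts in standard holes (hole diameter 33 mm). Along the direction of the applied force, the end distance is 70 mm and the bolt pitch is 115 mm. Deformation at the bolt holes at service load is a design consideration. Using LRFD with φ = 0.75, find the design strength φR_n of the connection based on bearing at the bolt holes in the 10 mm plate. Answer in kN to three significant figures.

Per bolt r_n = 1.2 l_c t F_u ≤ 2.4 d t F_u; upper limit = 2.4 × 30 × 10 × 410 / 1000 = 295.2 kN.
Edge bolt: l_c = 70 − 33/2 = 53.5 mm → 1.2 × 53.5 × 10 × 410 / 1000 = 263.2 → r_n = 263.2 kN.
Interior bolts: l_c = 115 − 33 = 82 mm → 1.2 × 82 × 10 × 410 / 1000 = 403.4 → r_n = 295.2 kN.
R_n = 1 × 263.2 + 2 × 295.2 = 853.6 kN.
Design strength φR_n = 0.75 × 853.6 = 640 kN.

640 kN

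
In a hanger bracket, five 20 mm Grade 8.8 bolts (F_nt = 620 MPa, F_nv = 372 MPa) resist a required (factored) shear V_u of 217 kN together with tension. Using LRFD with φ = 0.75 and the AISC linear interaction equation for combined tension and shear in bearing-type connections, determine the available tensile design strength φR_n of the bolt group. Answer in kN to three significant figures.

A_b = π·20²/4 = 314.2 mm²; f_rv = 217 × 1000 / (5 × 314.2) = 138.1 MPa.
F'_nt = 1.3 F_nt − (F_nt / φF_nv) f_rv = 1.3·620 − (620/(0.75·372))·138.1 = 499 MPa, capped at F_nt → F'_nt = 499 MPa.
R_n = F'_nt · A_b · n = 499 × 314.2 × 5 / 1000 = 783.8 kN.
Design strength φR_n = 0.75 × 783.8 = 588 kN.

588 kN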